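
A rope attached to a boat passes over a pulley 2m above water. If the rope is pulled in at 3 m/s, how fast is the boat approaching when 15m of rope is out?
45√221/221 ≈ 3.027 m/s

rope² = x² + 2²
x = √(15² - 2²) = √221
dx/dt = (rope/x) · d(rope)/dt = (15/√221) · (-3) = -45√221/221 m/s
The boat approaches at 45√221/221 ≈ 3.027 m/s.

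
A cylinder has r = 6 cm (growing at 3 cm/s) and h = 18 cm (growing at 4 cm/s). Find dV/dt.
792π cm³/s

V = πr²h
dV/dt = 2πrh·dr/dt + πr²·dh/dt
= 2π(6)(18)(3) + π(6)²(4)
= 792π cm³/s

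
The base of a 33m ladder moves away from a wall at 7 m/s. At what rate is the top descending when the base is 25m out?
175√29/116 ≈ 8.124 m/s

x² + y² = 33²
2x·dx/dt + 2y·dy/dt = 0
dy/dt = -x/y · dx/dt = -25/(4√29) · 7 = -175√29/116 m/s
The top is descending at 175√29/116 ≈ 8.124 m/s.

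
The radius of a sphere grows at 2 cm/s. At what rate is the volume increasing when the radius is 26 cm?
5408π cm³/s

V = (4/3)πr³
dV/dt = dV/dr · dr/dt = 4πr² · 2
At r = 26: dV/dt = 5408π cm³/s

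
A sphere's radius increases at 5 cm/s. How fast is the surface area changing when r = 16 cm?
640π cm²/s

S = 4πr²
dS/dt = dS/dr · dr/dt = 8πr · 5
At r = 16: dS/dt = 640π cm²/s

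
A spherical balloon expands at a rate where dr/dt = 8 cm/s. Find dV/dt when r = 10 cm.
3200π cm³/s

V = (4/3)πr³
dV/dt = dV/dr · dr/dt = 4πr² · 8
At r = 10: dV/dt = 3200π cm³/s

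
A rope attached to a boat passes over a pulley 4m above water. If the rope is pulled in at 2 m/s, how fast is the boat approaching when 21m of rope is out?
42√17/85 ≈ 2.037 m/s

rope² = x² + 4²
x = √(21² - 4²) = 5√17
dx/dt = (rope/x) · d(rope)/dt = (21/(5√17)) · (-2) = -42√17/85 m/s
The boat approaches at 42√17/85 ≈ 2.037 m/s.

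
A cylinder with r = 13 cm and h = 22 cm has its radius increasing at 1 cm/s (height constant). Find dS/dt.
96π cm²/s

S = 2πrh + 2πr² (lateral + bases)
dS/dt = (2πh + 4πr)·dr/dt = (2π·22 + 4π·13)·1
= 96π cm²/s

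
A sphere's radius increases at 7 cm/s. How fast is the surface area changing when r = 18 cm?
1008π cm²/s

S = 4πr²
dS/dt = dS/dr · dr/dt = 8πr · 7
At r = 18: dS/dt = 1008π cm²/s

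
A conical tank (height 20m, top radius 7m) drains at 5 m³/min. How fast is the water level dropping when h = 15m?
80/(441π) ≈ 0.05774 m/min

r/h = 7/20, so r = (7/20)h
V = (1/3)πr²h = (1/3)π((7/20)h)²h = (49/1200)πh³
dV/dh = (49/400)πh²
dh/dt = (dV/dt)/(dV/dh) = -5/((49/400)π·15²) = -80/(441π) m/min
The level is dropping at 80/(441π) ≈ 0.05774 m/min.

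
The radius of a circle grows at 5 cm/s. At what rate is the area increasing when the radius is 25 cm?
250π cm²/s

A = πr²
dA/dt = 2πr · dr/dt = 2π(25)(5) = 250π cm²/s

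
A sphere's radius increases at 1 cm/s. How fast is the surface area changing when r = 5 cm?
40π cm²/s

S = 4πr²
dS/dt = dS/dr · dr/dt = 8πr · 1
At r = 5: dS/dt = 40π cm²/s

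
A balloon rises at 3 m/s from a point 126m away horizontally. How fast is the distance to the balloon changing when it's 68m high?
102√205/1025 ≈ 1.425 m/s

z² = 126² + y²
z = √(126² + 68²) = 10√205
dz/dt = y/z · dy/dt = 68/(10√205) · 3 = 102√205/1025 ≈ 1.425 m/s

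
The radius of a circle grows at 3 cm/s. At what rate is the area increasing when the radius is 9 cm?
54π cm²/s

A = πr²
dA/dt = 2πr · dr/dt = 2π(9)(3) = 54π cm²/s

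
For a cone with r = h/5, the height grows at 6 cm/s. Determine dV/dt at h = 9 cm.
486π/25 cm³/s

V = (1/3)π(h/5)²h = πh³/75
dV/dt = πh²/25 · 6
At h = 9: dV/dt = 486π/25 cm³/s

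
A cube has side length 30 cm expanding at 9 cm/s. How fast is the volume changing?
24300 cm³/s

V = s³
dV/dt = 3s² · ds/dt = 3·30²·9 = 24300 cm³/s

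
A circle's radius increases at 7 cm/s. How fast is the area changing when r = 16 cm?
224π cm²/s

A = πr²
dA/dt = 2πr · dr/dt = 2π(16)(7) = 224π cm²/s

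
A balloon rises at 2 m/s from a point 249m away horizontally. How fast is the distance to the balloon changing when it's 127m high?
127√78130/39065 ≈ 0.9087 m/s

z² = 249² + y²
z = √(249² + 127²) = √78130
dz/dt = y/z · dy/dt = 127/√78130 · 2 = 127√78130/39065 ≈ 0.9087 m/s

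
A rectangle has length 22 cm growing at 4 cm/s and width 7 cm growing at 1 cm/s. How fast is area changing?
50 cm²/s

A = lw
dA/dt = w·dl/dt + l·dw/dt = 7·4 + 22·1 = 50 cm²/s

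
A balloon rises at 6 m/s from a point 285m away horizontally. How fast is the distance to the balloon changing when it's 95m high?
3√10/5 ≈ 1.897 m/s

z² = 285² + y²
z = √(285² + 95²) = 95√10
dz/dt = y/z · dy/dt = 95/(95√10) · 6 = 3√10/5 ≈ 1.897 m/s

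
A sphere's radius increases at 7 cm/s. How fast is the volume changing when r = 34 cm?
32368π cm³/s

V = (4/3)πr³
dV/dt = dV/dr · dr/dt = 4πr² · 7
At r = 34: dV/dt = 32368π cm³/s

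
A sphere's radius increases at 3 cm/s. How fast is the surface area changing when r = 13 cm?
312π cm²/s

S = 4πr²
dS/dt = dS/dr · dr/dt = 8πr · 3
At r = 13: dS/dt = 312π cm²/s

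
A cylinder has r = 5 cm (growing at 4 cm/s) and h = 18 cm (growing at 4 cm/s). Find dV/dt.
820π cm³/s

V = πr²h
dV/dt = 2πrh·dr/dt + πr²·dh/dt
= 2π(5)(18)(4) + π(5)²(4)
= 820π cm³/s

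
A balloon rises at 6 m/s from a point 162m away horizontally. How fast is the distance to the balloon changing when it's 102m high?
51√1018/509 ≈ 3.197 m/s

z² = 162² + y²
z = √(162² + 102²) = 6√1018
dz/dt = y/z · dy/dt = 102/(6√1018) · 6 = 51√1018/509 ≈ 3.197 m/s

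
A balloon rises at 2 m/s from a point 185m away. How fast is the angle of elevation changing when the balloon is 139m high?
0.00691 rad/s

tan(θ) = y/185
sec²(θ) · dθ/dt = (1/185) · dy/dt
dθ/dt = cos²(θ)/185 · 2 = 185/(185² + 139²) · 2
dθ/dt = 0.00691 rad/s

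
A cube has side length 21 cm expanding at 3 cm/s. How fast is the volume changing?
3969 cm³/s

V = s³
dV/dt = 3s² · ds/dt = 3·21²·3 = 3969 cm³/s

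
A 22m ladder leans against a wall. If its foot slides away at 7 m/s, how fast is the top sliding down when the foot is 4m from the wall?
14√13/39 ≈ 1.294 m/s

x² + y² = 22²
2x·dx/dt + 2y·dy/dt = 0
dy/dt = -x/y · dx/dt = -4/(6√13) · 7 = -14√13/39 m/s
The top is descending at 14√13/39 ≈ 1.294 m/s.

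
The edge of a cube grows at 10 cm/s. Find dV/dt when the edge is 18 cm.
9720 cm³/s

V = s³
dV/dt = 3s² · ds/dt = 3·18²·10 = 9720 cm³/s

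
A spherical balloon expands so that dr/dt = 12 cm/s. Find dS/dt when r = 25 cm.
2400π cm²/s

S = 4πr²
dS/dt = dS/dr · dr/dt = 8πr · 12
At r = 25: dS/dt = 2400π cm²/s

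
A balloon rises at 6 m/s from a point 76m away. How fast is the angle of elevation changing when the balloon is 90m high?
0.032862 rad/s

tan(θ) = y/76
sec²(θ) · dθ/dt = (1/76) · dy/dt
dθ/dt = cos²(θ)/76 · 6 = 76/(76² + 90²) · 6
dθ/dt = 0.032862 rad/s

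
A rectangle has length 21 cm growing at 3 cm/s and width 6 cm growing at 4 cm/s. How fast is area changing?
102 cm²/s

A = lw
dA/dt = w·dl/dt + l·dw/dt = 6·3 + 21·4 = 102 cm²/s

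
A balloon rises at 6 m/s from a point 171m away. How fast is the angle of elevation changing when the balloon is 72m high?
0.029804 rad/s

tan(θ) = y/171
sec²(θ) · dθ/dt = (1/171) · dy/dt
dθ/dt = cos²(θ)/171 · 6 = 171/(171² + 72²) · 6
dθ/dt = 0.029804 rad/s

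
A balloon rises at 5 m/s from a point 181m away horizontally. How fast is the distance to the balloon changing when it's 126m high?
630√48637/48637 ≈ 2.857 m/s

z² = 181² + y²
z = √(181² + 126²) = √48637
dz/dt = y/z · dy/dt = 126/√48637 · 5 = 630√48637/48637 ≈ 2.857 m/s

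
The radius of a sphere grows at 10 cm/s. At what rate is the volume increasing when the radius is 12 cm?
5760π cm³/s

V = (4/3)πr³
dV/dt = dV/dr · dr/dt = 4πr² · 10
At r = 12: dV/dt = 5760π cm³/s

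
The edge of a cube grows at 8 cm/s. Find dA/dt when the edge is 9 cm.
864 cm²/s

A = 6s²
dA/dt = 12s · ds/dt = 12·9·8 = 864 cm²/s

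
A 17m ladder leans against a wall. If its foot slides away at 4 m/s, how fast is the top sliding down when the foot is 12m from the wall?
48√145/145 ≈ 3.986 m/s

x² + y² = 17²
2x·dx/dt + 2y·dy/dt = 0
dy/dt = -x/y · dx/dt = -12/√145 · 4 = -48√145/145 m/s
The top is descending at 48√145/145 ≈ 3.986 m/s.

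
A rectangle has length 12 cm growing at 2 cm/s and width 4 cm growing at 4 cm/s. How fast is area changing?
56 cm²/s

A = lw
dA/dt = w·dl/dt + l·dw/dt = 4·2 + 12·4 = 56 cm²/s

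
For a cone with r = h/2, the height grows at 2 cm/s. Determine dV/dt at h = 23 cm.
529π/2 cm³/s

V = (1/3)π(h/2)²h = πh³/12
dV/dt = πh²/4 · 2
At h = 23: dV/dt = 529π/2 cm³/s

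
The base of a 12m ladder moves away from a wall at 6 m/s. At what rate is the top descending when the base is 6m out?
2√3 ≈ 3.464 m/s

x² + y² = 12²
2x·dx/dt + 2y·dy/dt = 0
dy/dt = -x/y · dx/dt = -6/(6√3) · 6 = -2√3 m/s
The top is descending at 2√3 ≈ 3.464 m/s.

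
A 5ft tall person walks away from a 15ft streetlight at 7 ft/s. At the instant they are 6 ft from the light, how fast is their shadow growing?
7/2 ft/s

By similar triangles: 15/(x+s) = 5/s
Solving: s = 5x/10
ds/dt = 5/10 · dx/dt = 1/2 · 7 = 7/2 ft/s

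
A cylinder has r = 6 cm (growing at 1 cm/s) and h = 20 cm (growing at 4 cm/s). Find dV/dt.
384π cm³/s

V = πr²h
dV/dt = 2πrh·dr/dt + πr²·dh/dt
= 2π(6)(20)(1) + π(6)²(4)
= 384π cm³/s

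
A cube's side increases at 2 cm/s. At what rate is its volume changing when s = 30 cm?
5400 cm³/s

V = s³
dV/dt = 3s² · ds/dt = 3·30²·2 = 5400 cm³/s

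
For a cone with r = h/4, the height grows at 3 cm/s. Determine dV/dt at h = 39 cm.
4563π/16 cm³/s

V = (1/3)π(h/4)²h = πh³/48
dV/dt = πh²/16 · 3
At h = 39: dV/dt = 4563π/16 cm³/s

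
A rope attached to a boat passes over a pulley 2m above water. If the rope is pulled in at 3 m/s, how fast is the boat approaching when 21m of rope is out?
63√437/437 ≈ 3.014 m/s

rope² = x² + 2²
x = √(21² - 2²) = √437
dx/dt = (rope/x) · d(rope)/dt = (21/√437) · (-3) = -63√437/437 m/s
The boat approaches at 63√437/437 ≈ 3.014 m/s.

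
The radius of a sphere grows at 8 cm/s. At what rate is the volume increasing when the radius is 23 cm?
16928π cm³/s

V = (4/3)πr³
dV/dt = dV/dr · dr/dt = 4πr² · 8
At r = 23: dV/dt = 16928π cm³/s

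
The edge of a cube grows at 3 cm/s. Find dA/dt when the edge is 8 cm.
288 cm²/s

A = 6s²
dA/dt = 12s · ds/dt = 12·8·3 = 288 cm²/s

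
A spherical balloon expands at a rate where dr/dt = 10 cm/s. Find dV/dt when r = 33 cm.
43560π cm³/s

V = (4/3)πr³
dV/dt = dV/dr · dr/dt = 4πr² · 10
At r = 33: dV/dt = 43560π cm³/s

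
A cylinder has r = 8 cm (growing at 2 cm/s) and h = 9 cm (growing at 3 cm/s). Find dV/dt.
480π cm³/s

V = πr²h
dV/dt = 2πrh·dr/dt + πr²·dh/dt
= 2π(8)(9)(2) + π(8)²(3)
= 480π cm³/s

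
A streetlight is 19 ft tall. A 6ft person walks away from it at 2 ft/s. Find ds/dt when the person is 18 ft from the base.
12/13 ft/s

By similar triangles: 19/(x+s) = 6/s
Solving: s = 6x/13
ds/dt = 6/13 · dx/dt = 6/13 · 2 = 12/13 ft/s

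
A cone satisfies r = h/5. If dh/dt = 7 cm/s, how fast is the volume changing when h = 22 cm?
3388π/25 cm³/s

V = (1/3)π(h/5)²h = πh³/75
dV/dt = πh²/25 · 7
At h = 22: dV/dt = 3388π/25 cm³/s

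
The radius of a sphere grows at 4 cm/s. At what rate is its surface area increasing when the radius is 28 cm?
896π cm²/s

S = 4πr²
dS/dt = dS/dr · dr/dt = 8πr · 4
At r = 28: dS/dt = 896π cm²/s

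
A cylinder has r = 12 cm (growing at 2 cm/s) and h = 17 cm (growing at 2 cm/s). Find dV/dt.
1104π cm³/s

V = πr²h
dV/dt = 2πrh·dr/dt + πr²·dh/dt
= 2π(12)(17)(2) + π(12)²(2)
= 1104π cm³/s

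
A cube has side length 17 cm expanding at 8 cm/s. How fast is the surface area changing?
1632 cm²/s

A = 6s²
dA/dt = 12s · ds/dt = 12·17·8 = 1632 cm²/s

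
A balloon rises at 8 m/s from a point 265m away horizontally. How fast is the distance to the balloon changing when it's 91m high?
364√78506/39253 ≈ 2.598 m/s

z² = 265² + y²
z = √(265² + 91²) = √78506
dz/dt = y/z · dy/dt = 91/√78506 · 8 = 364√78506/39253 ≈ 2.598 m/s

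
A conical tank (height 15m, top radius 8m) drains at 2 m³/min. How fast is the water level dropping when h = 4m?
225/(512π) ≈ 0.1399 m/min

r/h = 8/15, so r = (8/15)h
V = (1/3)πr²h = (1/3)π((8/15)h)²h = (64/675)πh³
dV/dh = (64/225)πh²
dh/dt = (dV/dt)/(dV/dh) = -2/((64/225)π·4²) = -225/(512π) m/min
The level is dropping at 225/(512π) ≈ 0.1399 m/min.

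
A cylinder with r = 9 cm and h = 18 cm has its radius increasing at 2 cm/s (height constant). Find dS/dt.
144π cm²/s

S = 2πrh + 2πr² (lateral + bases)
dS/dt = (2πh + 4πr)·dr/dt = (2π·18 + 4π·9)·2
= 144π cm²/s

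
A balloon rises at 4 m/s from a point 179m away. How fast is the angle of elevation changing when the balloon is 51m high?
0.020669 rad/s

tan(θ) = y/179
sec²(θ) · dθ/dt = (1/179) · dy/dt
dθ/dt = cos²(θ)/179 · 4 = 179/(179² + 51²) · 4
dθ/dt = 0.020669 rad/s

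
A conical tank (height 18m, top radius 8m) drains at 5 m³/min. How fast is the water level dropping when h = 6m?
45/(64π) ≈ 0.2238 m/min

r/h = 8/18, so r = (4/9)h
V = (1/3)πr²h = (1/3)π((4/9)h)²h = (16/243)πh³
dV/dh = (16/81)πh²
dh/dt = (dV/dt)/(dV/dh) = -5/((16/81)π·6²) = -45/(64π) m/min
The level is dropping at 45/(64π) ≈ 0.2238 m/min.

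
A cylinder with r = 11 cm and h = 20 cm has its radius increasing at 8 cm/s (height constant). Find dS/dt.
672π cm²/s

S = 2πrh + 2πr² (lateral + bases)
dS/dt = (2πh + 4πr)·dr/dt = (2π·20 + 4π·11)·8
= 672π cm²/s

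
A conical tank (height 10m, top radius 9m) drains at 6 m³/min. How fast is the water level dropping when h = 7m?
200/(1323π) ≈ 0.04812 m/min

r/h = 9/10, so r = (9/10)h
V = (1/3)πr²h = (1/3)π((9/10)h)²h = (27/100)πh³
dV/dh = (81/100)πh²
dh/dt = (dV/dt)/(dV/dh) = -6/((81/100)π·7²) = -200/(1323π) m/min
The level is dropping at 200/(1323π) ≈ 0.04812 m/min.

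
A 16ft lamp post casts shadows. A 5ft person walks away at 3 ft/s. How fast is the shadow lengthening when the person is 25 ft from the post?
15/11 ft/s

By similar triangles: 16/(x+s) = 5/s
Solving: s = 5x/11
ds/dt = 5/11 · dx/dt = 5/11 · 3 = 15/11 ft/s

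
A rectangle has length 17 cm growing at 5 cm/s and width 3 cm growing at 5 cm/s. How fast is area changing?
100 cm²/s

A = lw
dA/dt = w·dl/dt + l·dw/dt = 3·5 + 17·5 = 100 cm²/s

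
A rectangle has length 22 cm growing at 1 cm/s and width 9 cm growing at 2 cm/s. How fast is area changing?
53 cm²/s

A = lw
dA/dt = w·dl/dt + l·dw/dt = 9·1 + 22·2 = 53 cm²/s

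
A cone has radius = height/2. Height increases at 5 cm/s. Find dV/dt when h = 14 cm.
245π cm³/s

V = (1/3)π(h/2)²h = πh³/12
dV/dt = πh²/4 · 5
At h = 14: dV/dt = 245π cm³/s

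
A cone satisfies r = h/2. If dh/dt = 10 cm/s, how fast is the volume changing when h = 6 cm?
90π cm³/s

V = (1/3)π(h/2)²h = πh³/12
dV/dt = πh²/4 · 10
At h = 6: dV/dt = 90π cm³/s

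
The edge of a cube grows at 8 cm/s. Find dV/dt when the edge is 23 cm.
12696 cm³/s

V = s³
dV/dt = 3s² · ds/dt = 3·23²·8 = 12696 cm³/s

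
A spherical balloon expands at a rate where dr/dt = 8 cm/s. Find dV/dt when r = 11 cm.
3872π cm³/s

V = (4/3)πr³
dV/dt = dV/dr · dr/dt = 4πr² · 8
At r = 11: dV/dt = 3872π cm³/s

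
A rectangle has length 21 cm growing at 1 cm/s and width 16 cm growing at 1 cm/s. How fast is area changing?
37 cm²/s

A = lw
dA/dt = w·dl/dt + l·dw/dt = 16·1 + 21·1 = 37 cm²/s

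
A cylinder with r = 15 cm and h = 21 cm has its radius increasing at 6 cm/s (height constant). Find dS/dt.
612π cm²/s

S = 2πrh + 2πr² (lateral + bases)
dS/dt = (2πh + 4πr)·dr/dt = (2π·21 + 4π·15)·6
= 612π cm²/s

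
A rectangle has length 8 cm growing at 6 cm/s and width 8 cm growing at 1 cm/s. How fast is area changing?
56 cm²/s

A = lw
dA/dt = w·dl/dt + l·dw/dt = 8·6 + 8·1 = 56 cm²/s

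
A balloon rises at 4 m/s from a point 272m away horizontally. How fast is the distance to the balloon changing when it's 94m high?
188√20705/20705 ≈ 1.307 m/s

z² = 272² + y²
z = √(272² + 94²) = 2√20705
dz/dt = y/z · dy/dt = 94/(2√20705) · 4 = 188√20705/20705 ≈ 1.307 m/s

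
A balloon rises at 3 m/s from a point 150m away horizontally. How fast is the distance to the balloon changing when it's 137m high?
411√41269/41269 ≈ 2.023 m/s

z² = 150² + y²
z = √(150² + 137²) = √41269
dz/dt = y/z · dy/dt = 137/√41269 · 3 = 411√41269/41269 ≈ 2.023 m/s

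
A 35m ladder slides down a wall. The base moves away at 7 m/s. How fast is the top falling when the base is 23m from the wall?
161√174/348 ≈ 6.103 m/s

x² + y² = 35²
2x·dx/dt + 2y·dy/dt = 0
dy/dt = -x/y · dx/dt = -23/(2√174) · 7 = -161√174/348 m/s
The top is descending at 161√174/348 ≈ 6.103 m/s.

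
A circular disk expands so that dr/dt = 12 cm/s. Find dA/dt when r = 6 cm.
144π cm²/s

A = πr²
dA/dt = 2πr · dr/dt = 2π(6)(12) = 144π cm²/s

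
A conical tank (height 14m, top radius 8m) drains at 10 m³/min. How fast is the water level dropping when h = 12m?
245/(1152π) ≈ 0.0677 m/min

r/h = 8/14, so r = (4/7)h
V = (1/3)πr²h = (1/3)π((4/7)h)²h = (16/147)πh³
dV/dh = (16/49)πh²
dh/dt = (dV/dt)/(dV/dh) = -10/((16/49)π·12²) = -245/(1152π) m/min
The level is dropping at 245/(1152π) ≈ 0.0677 m/min.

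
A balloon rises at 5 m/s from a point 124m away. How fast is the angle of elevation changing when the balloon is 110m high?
0.022565 rad/s

tan(θ) = y/124
sec²(θ) · dθ/dt = (1/124) · dy/dt
dθ/dt = cos²(θ)/124 · 5 = 124/(124² + 110²) · 5
dθ/dt = 0.022565 rad/s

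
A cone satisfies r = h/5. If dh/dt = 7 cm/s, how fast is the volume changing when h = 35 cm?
343π cm³/s

V = (1/3)π(h/5)²h = πh³/75
dV/dt = πh²/25 · 7
At h = 35: dV/dt = 343π cm³/s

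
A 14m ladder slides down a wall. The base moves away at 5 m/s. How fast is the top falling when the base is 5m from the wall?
25√19/57 ≈ 1.912 m/s

x² + y² = 14²
2x·dx/dt + 2y·dy/dt = 0
dy/dt = -x/y · dx/dt = -5/(3√19) · 5 = -25√19/57 m/s
The top is descending at 25√19/57 ≈ 1.912 m/s.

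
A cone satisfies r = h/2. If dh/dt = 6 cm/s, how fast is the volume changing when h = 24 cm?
864π cm³/s

V = (1/3)π(h/2)²h = πh³/12
dV/dt = πh²/4 · 6
At h = 24: dV/dt = 864π cm³/s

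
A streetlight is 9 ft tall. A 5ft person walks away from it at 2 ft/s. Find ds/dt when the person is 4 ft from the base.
5/2 ft/s

By similar triangles: 9/(x+s) = 5/s
Solving: s = 5x/4
ds/dt = 5/4 · dx/dt = 5/4 · 2 = 5/2 ft/s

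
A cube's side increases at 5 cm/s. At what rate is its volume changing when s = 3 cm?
135 cm³/s

V = s³
dV/dt = 3s² · ds/dt = 3·3²·5 = 135 cm³/s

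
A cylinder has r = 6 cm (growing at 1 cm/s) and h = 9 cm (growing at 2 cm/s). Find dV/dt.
180π cm³/s

V = πr²h
dV/dt = 2πrh·dr/dt + πr²·dh/dt
= 2π(6)(9)(1) + π(6)²(2)
= 180π cm³/s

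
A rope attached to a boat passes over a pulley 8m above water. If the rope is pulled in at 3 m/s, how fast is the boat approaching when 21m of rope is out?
63√377/377 ≈ 3.245 m/s

rope² = x² + 8²
x = √(21² - 8²) = √377
dx/dt = (rope/x) · d(rope)/dt = (21/√377) · (-3) = -63√377/377 m/s
The boat approaches at 63√377/377 ≈ 3.245 m/s.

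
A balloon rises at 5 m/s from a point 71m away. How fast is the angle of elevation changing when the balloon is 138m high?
0.014739 rad/s

tan(θ) = y/71
sec²(θ) · dθ/dt = (1/71) · dy/dt
dθ/dt = cos²(θ)/71 · 5 = 71/(71² + 138²) · 5
dθ/dt = 0.014739 rad/s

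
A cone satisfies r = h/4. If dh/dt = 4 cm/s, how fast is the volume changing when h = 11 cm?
121π/4 cm³/s

V = (1/3)π(h/4)²h = πh³/48
dV/dt = πh²/16 · 4
At h = 11: dV/dt = 121π/4 cm³/s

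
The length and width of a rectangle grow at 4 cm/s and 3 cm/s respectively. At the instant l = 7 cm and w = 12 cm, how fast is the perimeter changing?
14 cm/s

P = 2(l + w)
dP/dt = 2(dl/dt + dw/dt) = 2(4 + 3) = 14 cm/s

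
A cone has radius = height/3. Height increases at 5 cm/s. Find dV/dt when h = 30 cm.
500π cm³/s

V = (1/3)π(h/3)²h = πh³/27
dV/dt = πh²/9 · 5
At h = 30: dV/dt = 500π cm³/s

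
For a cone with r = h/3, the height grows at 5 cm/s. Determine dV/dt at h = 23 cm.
2645π/9 cm³/s

V = (1/3)π(h/3)²h = πh³/27
dV/dt = πh²/9 · 5
At h = 23: dV/dt = 2645π/9 cm³/s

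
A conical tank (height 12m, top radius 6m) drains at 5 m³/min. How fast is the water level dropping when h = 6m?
5/(9π) ≈ 0.1768 m/min

r/h = 6/12, so r = (1/2)h
V = (1/3)πr²h = (1/3)π((1/2)h)²h = (1/12)πh³
dV/dh = (1/4)πh²
dh/dt = (dV/dt)/(dV/dh) = -5/((1/4)π·6²) = -5/(9π) m/min
The level is dropping at 5/(9π) ≈ 0.1768 m/min.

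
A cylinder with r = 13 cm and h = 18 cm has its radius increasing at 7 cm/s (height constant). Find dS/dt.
616π cm²/s

S = 2πrh + 2πr² (lateral + bases)
dS/dt = (2πh + 4πr)·dr/dt = (2π·18 + 4π·13)·7
= 616π cm²/s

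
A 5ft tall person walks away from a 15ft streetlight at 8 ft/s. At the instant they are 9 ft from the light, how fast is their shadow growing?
4 ft/s

By similar triangles: 15/(x+s) = 5/s
Solving: s = 5x/10
ds/dt = 5/10 · dx/dt = 1/2 · 8 = 4 ft/s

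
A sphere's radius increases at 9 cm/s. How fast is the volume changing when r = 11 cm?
4356π cm³/s

V = (4/3)πr³
dV/dt = dV/dr · dr/dt = 4πr² · 9
At r = 11: dV/dt = 4356π cm³/s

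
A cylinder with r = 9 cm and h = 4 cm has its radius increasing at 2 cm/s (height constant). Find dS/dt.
88π cm²/s

S = 2πrh + 2πr² (lateral + bases)
dS/dt = (2πh + 4πr)·dr/dt = (2π·4 + 4π·9)·2
= 88π cm²/s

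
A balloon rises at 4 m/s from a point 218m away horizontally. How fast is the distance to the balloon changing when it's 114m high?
114√15130/7565 ≈ 1.854 m/s

z² = 218² + y²
z = √(218² + 114²) = 2√15130
dz/dt = y/z · dy/dt = 114/(2√15130) · 4 = 114√15130/7565 ≈ 1.854 m/s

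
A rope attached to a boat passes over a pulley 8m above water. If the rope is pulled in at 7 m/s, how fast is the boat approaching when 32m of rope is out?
28√15/15 ≈ 7.23 m/s

rope² = x² + 8²
x = √(32² - 8²) = 8√15
dx/dt = (rope/x) · d(rope)/dt = (32/(8√15)) · (-7) = -28√15/15 m/s
The boat approaches at 28√15/15 ≈ 7.23 m/s.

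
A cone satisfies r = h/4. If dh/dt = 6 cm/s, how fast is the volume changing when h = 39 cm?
4563π/8 cm³/s

V = (1/3)π(h/4)²h = πh³/48
dV/dt = πh²/16 · 6
At h = 39: dV/dt = 4563π/8 cm³/s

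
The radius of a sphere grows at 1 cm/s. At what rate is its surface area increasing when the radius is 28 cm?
224π cm²/s

S = 4πr²
dS/dt = dS/dr · dr/dt = 8πr · 1
At r = 28: dS/dt = 224π cm²/s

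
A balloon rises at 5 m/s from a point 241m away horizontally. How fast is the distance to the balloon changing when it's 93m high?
93√66730/13346 ≈ 1.8 m/s

z² = 241² + y²
z = √(241² + 93²) = √66730
dz/dt = y/z · dy/dt = 93/√66730 · 5 = 93√66730/13346 ≈ 1.8 m/s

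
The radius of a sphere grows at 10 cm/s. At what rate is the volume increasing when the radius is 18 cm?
12960π cm³/s

V = (4/3)πr³
dV/dt = dV/dr · dr/dt = 4πr² · 10
At r = 18: dV/dt = 12960π cm³/s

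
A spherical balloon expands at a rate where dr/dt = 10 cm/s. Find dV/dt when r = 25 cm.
25000π cm³/s

V = (4/3)πr³
dV/dt = dV/dr · dr/dt = 4πr² · 10
At r = 25: dV/dt = 25000π cm³/s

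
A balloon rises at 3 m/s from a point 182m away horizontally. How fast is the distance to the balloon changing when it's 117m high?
27√277/277 ≈ 1.622 m/s

z² = 182² + y²
z = √(182² + 117²) = 13√277
dz/dt = y/z · dy/dt = 117/(13√277) · 3 = 27√277/277 ≈ 1.622 m/s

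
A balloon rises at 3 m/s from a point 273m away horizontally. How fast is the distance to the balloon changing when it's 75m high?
75√8906/8906 ≈ 0.7947 m/s

z² = 273² + y²
z = √(273² + 75²) = 3√8906
dz/dt = y/z · dy/dt = 75/(3√8906) · 3 = 75√8906/8906 ≈ 0.7947 m/s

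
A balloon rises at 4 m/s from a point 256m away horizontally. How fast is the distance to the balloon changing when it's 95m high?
380√74561/74561 ≈ 1.392 m/s

z² = 256² + y²
z = √(256² + 95²) = √74561
dz/dt = y/z · dy/dt = 95/√74561 · 4 = 380√74561/74561 ≈ 1.392 m/s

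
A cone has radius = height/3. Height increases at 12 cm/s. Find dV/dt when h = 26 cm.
2704π/3 cm³/s

V = (1/3)π(h/3)²h = πh³/27
dV/dt = πh²/9 · 12
At h = 26: dV/dt = 2704π/3 cm³/s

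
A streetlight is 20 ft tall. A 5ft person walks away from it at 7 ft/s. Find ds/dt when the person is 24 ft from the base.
7/3 ft/s

By similar triangles: 20/(x+s) = 5/s
Solving: s = 5x/15
ds/dt = 5/15 · dx/dt = 1/3 · 7 = 7/3 ft/s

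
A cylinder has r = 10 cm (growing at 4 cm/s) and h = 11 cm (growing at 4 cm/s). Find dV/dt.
1280π cm³/s

V = πr²h
dV/dt = 2πrh·dr/dt + πr²·dh/dt
= 2π(10)(11)(4) + π(10)²(4)
= 1280π cm³/s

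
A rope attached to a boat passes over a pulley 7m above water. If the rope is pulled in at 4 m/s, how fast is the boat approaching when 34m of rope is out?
136√123/369 ≈ 4.088 m/s

rope² = x² + 7²
x = √(34² - 7²) = 3√123
dx/dt = (rope/x) · d(rope)/dt = (34/(3√123)) · (-4) = -136√123/369 m/s
The boat approaches at 136√123/369 ≈ 4.088 m/s.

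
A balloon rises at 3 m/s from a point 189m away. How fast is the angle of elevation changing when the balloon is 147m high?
0.00989 rad/s

tan(θ) = y/189
sec²(θ) · dθ/dt = (1/189) · dy/dt
dθ/dt = cos²(θ)/189 · 3 = 189/(189² + 147²) · 3
dθ/dt = 0.00989 rad/s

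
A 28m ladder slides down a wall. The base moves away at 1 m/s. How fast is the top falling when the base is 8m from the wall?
2√5/15 ≈ 0.2981 m/s

x² + y² = 28²
2x·dx/dt + 2y·dy/dt = 0
dy/dt = -x/y · dx/dt = -8/(12√5) · 1 = -2√5/15 m/s
The top is descending at 2√5/15 ≈ 0.2981 m/s.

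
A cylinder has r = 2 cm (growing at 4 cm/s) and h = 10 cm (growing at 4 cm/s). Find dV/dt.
176π cm³/s

V = πr²h
dV/dt = 2πrh·dr/dt + πr²·dh/dt
= 2π(2)(10)(4) + π(2)²(4)
= 176π cm³/s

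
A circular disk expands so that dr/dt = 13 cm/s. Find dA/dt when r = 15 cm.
390π cm²/s

A = πr²
dA/dt = 2πr · dr/dt = 2π(15)(13) = 390π cm²/s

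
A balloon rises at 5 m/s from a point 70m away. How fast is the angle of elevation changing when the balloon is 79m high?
0.031415 rad/s

tan(θ) = y/70
sec²(θ) · dθ/dt = (1/70) · dy/dt
dθ/dt = cos²(θ)/70 · 5 = 70/(70² + 79²) · 5
dθ/dt = 0.031415 rad/s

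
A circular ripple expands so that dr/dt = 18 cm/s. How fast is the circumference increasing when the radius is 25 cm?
36π cm/s

C = 2πr
dC/dt = 2π · dr/dt = 2π · 18 = 36π cm/s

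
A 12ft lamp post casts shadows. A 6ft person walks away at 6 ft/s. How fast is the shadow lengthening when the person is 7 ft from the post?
6 ft/s

By similar triangles: 12/(x+s) = 6/s
Solving: s = 6x/6
ds/dt = 6/6 · dx/dt = 1 · 6 = 6 ft/s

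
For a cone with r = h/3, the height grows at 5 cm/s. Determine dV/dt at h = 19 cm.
1805π/9 cm³/s

V = (1/3)π(h/3)²h = πh³/27
dV/dt = πh²/9 · 5
At h = 19: dV/dt = 1805π/9 cm³/s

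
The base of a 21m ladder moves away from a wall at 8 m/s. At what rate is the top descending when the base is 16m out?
128√185/185 ≈ 9.411 m/s

x² + y² = 21²
2x·dx/dt + 2y·dy/dt = 0
dy/dt = -x/y · dx/dt = -16/√185 · 8 = -128√185/185 m/s
The top is descending at 128√185/185 ≈ 9.411 m/s.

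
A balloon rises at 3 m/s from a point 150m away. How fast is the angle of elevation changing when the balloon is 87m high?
0.014966 rad/s

tan(θ) = y/150
sec²(θ) · dθ/dt = (1/150) · dy/dt
dθ/dt = cos²(θ)/150 · 3 = 150/(150² + 87²) · 3
dθ/dt = 0.014966 rad/s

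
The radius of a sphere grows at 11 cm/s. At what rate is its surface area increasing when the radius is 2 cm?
176π cm²/s

S = 4πr²
dS/dt = dS/dr · dr/dt = 8πr · 11
At r = 2: dS/dt = 176π cm²/s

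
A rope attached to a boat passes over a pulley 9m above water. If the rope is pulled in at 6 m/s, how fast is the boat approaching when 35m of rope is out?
105√286/286 ≈ 6.209 m/s

rope² = x² + 9²
x = √(35² - 9²) = 2√286
dx/dt = (rope/x) · d(rope)/dt = (35/(2√286)) · (-6) = -105√286/286 m/s
The boat approaches at 105√286/286 ≈ 6.209 m/s.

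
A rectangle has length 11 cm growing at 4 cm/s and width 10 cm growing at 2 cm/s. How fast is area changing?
62 cm²/s

A = lw
dA/dt = w·dl/dt + l·dw/dt = 10·4 + 11·2 = 62 cm²/s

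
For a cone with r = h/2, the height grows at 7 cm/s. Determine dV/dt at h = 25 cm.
4375π/4 cm³/s

V = (1/3)π(h/2)²h = πh³/12
dV/dt = πh²/4 · 7
At h = 25: dV/dt = 4375π/4 cm³/s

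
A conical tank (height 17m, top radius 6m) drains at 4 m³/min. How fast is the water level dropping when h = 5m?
289/(225π) ≈ 0.4089 m/min

r/h = 6/17, so r = (6/17)h
V = (1/3)πr²h = (1/3)π((6/17)h)²h = (12/289)πh³
dV/dh = (36/289)πh²
dh/dt = (dV/dt)/(dV/dh) = -4/((36/289)π·5²) = -289/(225π) m/min
The level is dropping at 289/(225π) ≈ 0.4089 m/min.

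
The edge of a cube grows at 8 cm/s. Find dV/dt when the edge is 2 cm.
96 cm³/s

V = s³
dV/dt = 3s² · ds/dt = 3·2²·8 = 96 cm³/s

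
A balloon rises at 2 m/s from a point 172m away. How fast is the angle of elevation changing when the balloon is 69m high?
0.010016 rad/s

tan(θ) = y/172
sec²(θ) · dθ/dt = (1/172) · dy/dt
dθ/dt = cos²(θ)/172 · 2 = 172/(172² + 69²) · 2
dθ/dt = 0.010016 rad/s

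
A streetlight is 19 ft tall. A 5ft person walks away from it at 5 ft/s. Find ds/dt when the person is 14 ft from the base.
25/14 ft/s

By similar triangles: 19/(x+s) = 5/s
Solving: s = 5x/14
ds/dt = 5/14 · dx/dt = 5/14 · 5 = 25/14 ft/s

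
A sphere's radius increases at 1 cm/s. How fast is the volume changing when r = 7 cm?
196π cm³/s

V = (4/3)πr³
dV/dt = dV/dr · dr/dt = 4πr² · 1
At r = 7: dV/dt = 196π cm³/s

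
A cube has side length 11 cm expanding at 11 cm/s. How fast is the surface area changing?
1452 cm²/s

A = 6s²
dA/dt = 12s · ds/dt = 12·11·11 = 1452 cm²/s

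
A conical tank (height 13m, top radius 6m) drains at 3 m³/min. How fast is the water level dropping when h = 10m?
169/(1200π) ≈ 0.04483 m/min

r/h = 6/13, so r = (6/13)h
V = (1/3)πr²h = (1/3)π((6/13)h)²h = (12/169)πh³
dV/dh = (36/169)πh²
dh/dt = (dV/dt)/(dV/dh) = -3/((36/169)π·10²) = -169/(1200π) m/min
The level is dropping at 169/(1200π) ≈ 0.04483 m/min.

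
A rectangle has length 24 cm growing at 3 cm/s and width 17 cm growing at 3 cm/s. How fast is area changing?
123 cm²/s

A = lw
dA/dt = w·dl/dt + l·dw/dt = 17·3 + 24·3 = 123 cm²/s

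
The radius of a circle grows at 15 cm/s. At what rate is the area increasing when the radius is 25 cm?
750π cm²/s

A = πr²
dA/dt = 2πr · dr/dt = 2π(25)(15) = 750π cm²/s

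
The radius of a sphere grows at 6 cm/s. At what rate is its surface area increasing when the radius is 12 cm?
576π cm²/s

S = 4πr²
dS/dt = dS/dr · dr/dt = 8πr · 6
At r = 12: dS/dt = 576π cm²/s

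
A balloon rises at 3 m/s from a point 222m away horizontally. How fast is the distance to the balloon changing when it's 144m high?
72√1945/1945 ≈ 1.633 m/s

z² = 222² + y²
z = √(222² + 144²) = 6√1945
dz/dt = y/z · dy/dt = 144/(6√1945) · 3 = 72√1945/1945 ≈ 1.633 m/s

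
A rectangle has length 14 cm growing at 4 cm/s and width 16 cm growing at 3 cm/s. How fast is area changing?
106 cm²/s

A = lw
dA/dt = w·dl/dt + l·dw/dt = 16·4 + 14·3 = 106 cm²/s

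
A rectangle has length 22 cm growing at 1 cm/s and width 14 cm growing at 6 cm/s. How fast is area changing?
146 cm²/s

A = lw
dA/dt = w·dl/dt + l·dw/dt = 14·1 + 22·6 = 146 cm²/s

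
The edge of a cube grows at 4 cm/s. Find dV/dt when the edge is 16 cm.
3072 cm³/s

V = s³
dV/dt = 3s² · ds/dt = 3·16²·4 = 3072 cm³/s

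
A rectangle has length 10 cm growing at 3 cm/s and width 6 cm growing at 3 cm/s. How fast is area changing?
48 cm²/s

A = lw
dA/dt = w·dl/dt + l·dw/dt = 6·3 + 10·3 = 48 cm²/s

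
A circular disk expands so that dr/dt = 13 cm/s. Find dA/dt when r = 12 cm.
312π cm²/s

A = πr²
dA/dt = 2πr · dr/dt = 2π(12)(13) = 312π cm²/s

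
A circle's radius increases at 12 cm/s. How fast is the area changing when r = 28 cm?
672π cm²/s

A = πr²
dA/dt = 2πr · dr/dt = 2π(28)(12) = 672π cm²/s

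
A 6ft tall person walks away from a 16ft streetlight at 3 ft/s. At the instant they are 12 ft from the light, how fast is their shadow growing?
9/5 ft/s

By similar triangles: 16/(x+s) = 6/s
Solving: s = 6x/10
ds/dt = 6/10 · dx/dt = 3/5 · 3 = 9/5 ft/s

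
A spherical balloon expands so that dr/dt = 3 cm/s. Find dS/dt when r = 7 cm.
168π cm²/s

S = 4πr²
dS/dt = dS/dr · dr/dt = 8πr · 3
At r = 7: dS/dt = 168π cm²/s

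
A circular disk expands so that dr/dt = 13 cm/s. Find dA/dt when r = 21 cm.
546π cm²/s

A = πr²
dA/dt = 2πr · dr/dt = 2π(21)(13) = 546π cm²/s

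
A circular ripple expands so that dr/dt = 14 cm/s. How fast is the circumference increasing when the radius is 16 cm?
28π cm/s

C = 2πr
dC/dt = 2π · dr/dt = 2π · 14 = 28π cm/s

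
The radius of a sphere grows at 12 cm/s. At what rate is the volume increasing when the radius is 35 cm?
58800π cm³/s

V = (4/3)πr³
dV/dt = dV/dr · dr/dt = 4πr² · 12
At r = 35: dV/dt = 58800π cm³/s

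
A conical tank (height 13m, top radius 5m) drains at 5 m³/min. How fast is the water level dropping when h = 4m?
169/(80π) ≈ 0.6724 m/min

r/h = 5/13, so r = (5/13)h
V = (1/3)πr²h = (1/3)π((5/13)h)²h = (25/507)πh³
dV/dh = (25/169)πh²
dh/dt = (dV/dt)/(dV/dh) = -5/((25/169)π·4²) = -169/(80π) m/min
The level is dropping at 169/(80π) ≈ 0.6724 m/min.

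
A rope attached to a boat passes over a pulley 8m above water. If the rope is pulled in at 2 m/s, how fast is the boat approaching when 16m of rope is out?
4√3/3 ≈ 2.309 m/s

rope² = x² + 8²
x = √(16² - 8²) = 8√3
dx/dt = (rope/x) · d(rope)/dt = (16/(8√3)) · (-2) = -4√3/3 m/s
The boat approaches at 4√3/3 ≈ 2.309 m/s.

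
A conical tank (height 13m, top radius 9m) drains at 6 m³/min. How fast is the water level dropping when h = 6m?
169/(486π) ≈ 0.1107 m/min

r/h = 9/13, so r = (9/13)h
V = (1/3)πr²h = (1/3)π((9/13)h)²h = (27/169)πh³
dV/dh = (81/169)πh²
dh/dt = (dV/dt)/(dV/dh) = -6/((81/169)π·6²) = -169/(486π) m/min
The level is dropping at 169/(486π) ≈ 0.1107 m/min.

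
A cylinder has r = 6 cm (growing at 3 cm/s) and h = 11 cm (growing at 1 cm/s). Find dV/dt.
432π cm³/s

V = πr²h
dV/dt = 2πrh·dr/dt + πr²·dh/dt
= 2π(6)(11)(3) + π(6)²(1)
= 432π cm³/s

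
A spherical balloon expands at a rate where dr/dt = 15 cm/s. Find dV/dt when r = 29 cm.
50460π cm³/s

V = (4/3)πr³
dV/dt = dV/dr · dr/dt = 4πr² · 15
At r = 29: dV/dt = 50460π cm³/s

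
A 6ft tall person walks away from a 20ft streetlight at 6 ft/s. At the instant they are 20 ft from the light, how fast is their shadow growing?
18/7 ft/s

By similar triangles: 20/(x+s) = 6/s
Solving: s = 6x/14
ds/dt = 6/14 · dx/dt = 3/7 · 6 = 18/7 ft/s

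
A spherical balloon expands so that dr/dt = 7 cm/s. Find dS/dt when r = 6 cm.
336π cm²/s

S = 4πr²
dS/dt = dS/dr · dr/dt = 8πr · 7
At r = 6: dS/dt = 336π cm²/s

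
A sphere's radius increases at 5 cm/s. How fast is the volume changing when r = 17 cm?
5780π cm³/s

V = (4/3)πr³
dV/dt = dV/dr · dr/dt = 4πr² · 5
At r = 17: dV/dt = 5780π cm³/s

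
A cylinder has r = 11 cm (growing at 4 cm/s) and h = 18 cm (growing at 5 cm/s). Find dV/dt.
2189π cm³/s

V = πr²h
dV/dt = 2πrh·dr/dt + πr²·dh/dt
= 2π(11)(18)(4) + π(11)²(5)
= 2189π cm³/s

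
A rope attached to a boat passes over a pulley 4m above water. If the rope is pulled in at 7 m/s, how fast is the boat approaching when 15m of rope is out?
105√209/209 ≈ 7.263 m/s

rope² = x² + 4²
x = √(15² - 4²) = √209
dx/dt = (rope/x) · d(rope)/dt = (15/√209) · (-7) = -105√209/209 m/s
The boat approaches at 105√209/209 ≈ 7.263 m/s.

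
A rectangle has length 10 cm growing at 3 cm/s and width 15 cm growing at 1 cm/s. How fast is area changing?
55 cm²/s

A = lw
dA/dt = w·dl/dt + l·dw/dt = 15·3 + 10·1 = 55 cm²/s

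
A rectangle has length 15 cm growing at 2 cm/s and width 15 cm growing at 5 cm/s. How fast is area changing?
105 cm²/s

A = lw
dA/dt = w·dl/dt + l·dw/dt = 15·2 + 15·5 = 105 cm²/s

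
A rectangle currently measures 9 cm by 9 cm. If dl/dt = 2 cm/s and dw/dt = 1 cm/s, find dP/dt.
6 cm/s

P = 2(l + w)
dP/dt = 2(dl/dt + dw/dt) = 2(2 + 1) = 6 cm/s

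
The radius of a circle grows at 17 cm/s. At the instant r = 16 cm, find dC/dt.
34π cm/s

C = 2πr
dC/dt = 2π · dr/dt = 2π · 17 = 34π cm/s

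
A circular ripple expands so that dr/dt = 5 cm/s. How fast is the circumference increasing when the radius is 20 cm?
10π cm/s

C = 2πr
dC/dt = 2π · dr/dt = 2π · 5 = 10π cm/s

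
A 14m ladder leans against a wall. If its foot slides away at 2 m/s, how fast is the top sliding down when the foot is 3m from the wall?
6√187/187 ≈ 0.4388 m/s

x² + y² = 14²
2x·dx/dt + 2y·dy/dt = 0
dy/dt = -x/y · dx/dt = -3/√187 · 2 = -6√187/187 m/s
The top is descending at 6√187/187 ≈ 0.4388 m/s.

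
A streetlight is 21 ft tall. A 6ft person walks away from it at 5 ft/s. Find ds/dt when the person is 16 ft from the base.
2 ft/s

By similar triangles: 21/(x+s) = 6/s
Solving: s = 6x/15
ds/dt = 6/15 · dx/dt = 2/5 · 5 = 2 ft/s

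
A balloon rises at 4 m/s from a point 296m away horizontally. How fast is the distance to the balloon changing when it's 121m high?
484√102257/102257 ≈ 1.514 m/s

z² = 296² + y²
z = √(296² + 121²) = √102257
dz/dt = y/z · dy/dt = 121/√102257 · 4 = 484√102257/102257 ≈ 1.514 m/s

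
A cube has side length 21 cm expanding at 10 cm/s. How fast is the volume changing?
13230 cm³/s

V = s³
dV/dt = 3s² · ds/dt = 3·21²·10 = 13230 cm³/s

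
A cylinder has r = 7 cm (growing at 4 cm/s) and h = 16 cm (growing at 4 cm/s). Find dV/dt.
1092π cm³/s

V = πr²h
dV/dt = 2πrh·dr/dt + πr²·dh/dt
= 2π(7)(16)(4) + π(7)²(4)
= 1092π cm³/s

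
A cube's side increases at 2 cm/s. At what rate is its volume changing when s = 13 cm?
1014 cm³/s

V = s³
dV/dt = 3s² · ds/dt = 3·13²·2 = 1014 cm³/s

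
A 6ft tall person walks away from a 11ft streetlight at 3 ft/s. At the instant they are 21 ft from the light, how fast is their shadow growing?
18/5 ft/s

By similar triangles: 11/(x+s) = 6/s
Solving: s = 6x/5
ds/dt = 6/5 · dx/dt = 6/5 · 3 = 18/5 ft/s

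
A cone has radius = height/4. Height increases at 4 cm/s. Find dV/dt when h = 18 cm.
81π cm³/s

V = (1/3)π(h/4)²h = πh³/48
dV/dt = πh²/16 · 4
At h = 18: dV/dt = 81π cm³/s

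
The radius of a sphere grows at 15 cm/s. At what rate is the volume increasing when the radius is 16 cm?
15360π cm³/s

V = (4/3)πr³
dV/dt = dV/dr · dr/dt = 4πr² · 15
At r = 16: dV/dt = 15360π cm³/s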